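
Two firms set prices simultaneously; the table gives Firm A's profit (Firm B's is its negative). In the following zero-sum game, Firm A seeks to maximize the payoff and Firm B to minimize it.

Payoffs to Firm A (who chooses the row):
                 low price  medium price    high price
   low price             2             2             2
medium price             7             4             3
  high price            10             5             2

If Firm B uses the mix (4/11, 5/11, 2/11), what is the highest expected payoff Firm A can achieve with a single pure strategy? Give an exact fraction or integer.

low price: (2)·(4/11) + (2)·(5/11) + (2)·(2/11) = 2.
medium price: (7)·(4/11) + (4)·(5/11) + (3)·(2/11) = 54/11.
high price: (10)·(4/11) + (5)·(5/11) + (2)·(2/11) = 69/11.
The best pure response is high price with expected payoff 69/11.

69/11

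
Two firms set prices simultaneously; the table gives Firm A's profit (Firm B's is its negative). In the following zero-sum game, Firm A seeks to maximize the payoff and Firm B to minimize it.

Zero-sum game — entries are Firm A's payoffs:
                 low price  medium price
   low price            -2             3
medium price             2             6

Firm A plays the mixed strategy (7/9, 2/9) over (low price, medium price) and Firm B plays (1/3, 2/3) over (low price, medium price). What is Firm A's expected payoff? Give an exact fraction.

Against (1/3, 2/3), each row's expected payoff is low price: 4/3; medium price: 14/3.
Taking the (7/9, 2/9)-weighted average: (7/9)·(4/3) + (2/9)·(14/3) = 56/27.

56/27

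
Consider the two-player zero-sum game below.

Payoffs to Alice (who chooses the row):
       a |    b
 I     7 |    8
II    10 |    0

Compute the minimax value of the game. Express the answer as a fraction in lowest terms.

80/11

Row minima are 7 and 0, so Alice's maximin is 7; column maxima are 10 and 8, so Bob's minimax is 8. These differ, so the equilibrium is in mixed strategies.
Let Alice play I with probability p. Bob is indifferent when 7p + 10(1−p) = 8p, giving p = 10/11.
Let Bob play a with probability q. Alice is indifferent when 7q + 8(1−q) = 10q, giving q = 8/11.
The value is 7·(8/11) + (8)·(3/11) = 80/11.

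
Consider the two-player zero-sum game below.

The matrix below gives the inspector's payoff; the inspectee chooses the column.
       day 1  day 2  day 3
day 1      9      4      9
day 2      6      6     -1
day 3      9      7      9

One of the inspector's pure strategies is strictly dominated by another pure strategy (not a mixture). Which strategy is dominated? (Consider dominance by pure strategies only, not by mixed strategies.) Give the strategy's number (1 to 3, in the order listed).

2

Compare day 2 with day 3: 9 > 6, 7 > 6, 9 > -1.
So day 3 strictly dominates day 2 for the inspector; day 2 is strictly dominated.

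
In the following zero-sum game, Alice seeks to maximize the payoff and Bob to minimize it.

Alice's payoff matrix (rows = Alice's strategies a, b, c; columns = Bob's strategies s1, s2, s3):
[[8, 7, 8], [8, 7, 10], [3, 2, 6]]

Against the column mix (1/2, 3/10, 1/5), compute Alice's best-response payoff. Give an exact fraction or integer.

81/10

a: (8)·(1/2) + (7)·(3/10) + (8)·(1/5) = 77/10.
b: (8)·(1/2) + (7)·(3/10) + (10)·(1/5) = 81/10.
c: (3)·(1/2) + (2)·(3/10) + (6)·(1/5) = 33/10.
The best pure response is b with expected payoff 81/10.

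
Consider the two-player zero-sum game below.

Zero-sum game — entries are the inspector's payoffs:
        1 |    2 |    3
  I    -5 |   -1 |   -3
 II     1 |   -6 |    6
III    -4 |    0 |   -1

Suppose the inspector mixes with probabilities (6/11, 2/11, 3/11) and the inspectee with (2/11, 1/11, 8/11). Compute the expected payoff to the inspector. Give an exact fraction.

Against (2/11, 1/11, 8/11), each row's expected payoff is I: -35/11; II: 4; III: -16/11.
Taking the (6/11, 2/11, 3/11)-weighted average: (6/11)·(-35/11) + (2/11)·(4) + (3/11)·(-16/11) = -170/121.

-170/121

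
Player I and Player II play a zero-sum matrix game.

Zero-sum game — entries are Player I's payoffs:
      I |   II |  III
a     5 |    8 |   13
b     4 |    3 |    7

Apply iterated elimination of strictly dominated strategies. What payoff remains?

Column III is strictly dominated by I for Player II (5<13, 4<7); eliminate III.
Row b is strictly dominated by row a (5>4, 8>3); eliminate b.
Column II is strictly dominated by I for Player II (5<8); eliminate II.
Only (a, I) remains, with payoff 5.

5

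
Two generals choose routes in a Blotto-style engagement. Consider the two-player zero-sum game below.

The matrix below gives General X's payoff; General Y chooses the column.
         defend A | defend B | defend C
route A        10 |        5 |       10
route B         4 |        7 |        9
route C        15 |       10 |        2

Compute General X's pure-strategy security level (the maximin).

5

The worst-case payoff for each row is route A: 5, route B: 4, route C: 2.
The best of these is 5.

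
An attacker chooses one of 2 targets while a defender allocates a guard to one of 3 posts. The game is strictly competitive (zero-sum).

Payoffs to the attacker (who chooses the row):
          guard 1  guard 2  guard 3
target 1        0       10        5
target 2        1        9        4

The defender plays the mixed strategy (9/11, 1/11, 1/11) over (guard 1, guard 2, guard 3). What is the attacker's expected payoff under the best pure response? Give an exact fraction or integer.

2

target 1: (0)·(9/11) + (10)·(1/11) + (5)·(1/11) = 15/11.
target 2: (1)·(9/11) + (9)·(1/11) + (4)·(1/11) = 2.
The best pure response is target 2 with expected payoff 2.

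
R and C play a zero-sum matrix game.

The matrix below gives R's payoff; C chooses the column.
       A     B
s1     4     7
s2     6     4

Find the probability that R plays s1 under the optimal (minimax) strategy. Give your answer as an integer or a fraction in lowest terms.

2/5

Row minima are 4 and 4, so R's maximin is 4; column maxima are 6 and 7, so C's minimax is 6. These differ, so the equilibrium is in mixed strategies.
Let R play s1 with probability p. C is indifferent when 4p + 6(1−p) = 7p + 4(1−p), giving p = 2/5.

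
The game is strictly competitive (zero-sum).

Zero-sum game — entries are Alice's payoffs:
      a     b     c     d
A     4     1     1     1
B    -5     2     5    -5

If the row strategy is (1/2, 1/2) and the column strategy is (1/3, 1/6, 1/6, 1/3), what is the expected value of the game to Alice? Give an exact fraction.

-1/12

Against (1/3, 1/6, 1/6, 1/3), each row's expected payoff is A: 2; B: -13/6.
Taking the (1/2, 1/2)-weighted average: (1/2)·(2) + (1/2)·(-13/6) = -1/12.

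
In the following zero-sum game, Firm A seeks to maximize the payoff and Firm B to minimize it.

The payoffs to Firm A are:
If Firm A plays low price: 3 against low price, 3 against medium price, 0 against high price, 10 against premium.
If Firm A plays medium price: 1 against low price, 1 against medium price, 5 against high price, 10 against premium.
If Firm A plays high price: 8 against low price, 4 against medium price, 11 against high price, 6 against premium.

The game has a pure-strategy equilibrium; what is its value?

4

Row minima: 0, 1, 4 → Firm A's maximin is 4.
Column maxima: 8, 4, 11, 10 → Firm B's minimax is 4.
They coincide at (high price, medium price), so the value is 4.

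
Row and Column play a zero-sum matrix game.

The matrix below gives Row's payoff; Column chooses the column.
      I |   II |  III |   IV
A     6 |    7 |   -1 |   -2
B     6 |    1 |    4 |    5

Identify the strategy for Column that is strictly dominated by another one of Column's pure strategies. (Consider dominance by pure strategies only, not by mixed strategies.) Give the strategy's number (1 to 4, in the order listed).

1

Column prefers columns that give Row less. Compare I with III: -1 < 6, 4 < 6.
So III strictly dominates I for Column; I is strictly dominated.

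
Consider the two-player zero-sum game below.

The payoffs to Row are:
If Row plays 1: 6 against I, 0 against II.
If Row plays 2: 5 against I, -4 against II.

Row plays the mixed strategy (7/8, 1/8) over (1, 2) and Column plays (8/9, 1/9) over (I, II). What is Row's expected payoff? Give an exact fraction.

31/6

Against (8/9, 1/9), each row's expected payoff is 1: 16/3; 2: 4.
Taking the (7/8, 1/8)-weighted average: (7/8)·(16/3) + (1/8)·(4) = 31/6.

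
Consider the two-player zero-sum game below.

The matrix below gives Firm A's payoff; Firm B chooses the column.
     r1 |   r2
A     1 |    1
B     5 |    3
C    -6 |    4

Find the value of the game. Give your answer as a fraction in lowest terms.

19/6

Row A is strictly dominated by row B, so Firm A never plays it.
The remaining 2×2 game on (B, C) × (r1, r2) has no saddle point. Let Firm A play B with probability p; indifference gives 5p − 6(1−p) = 3p + 4(1−p), so p = 5/6.
Similarly Firm B's optimal q on r1 is 1/12, and the value is 5·(1/12) + (3)·(11/12) = 19/6.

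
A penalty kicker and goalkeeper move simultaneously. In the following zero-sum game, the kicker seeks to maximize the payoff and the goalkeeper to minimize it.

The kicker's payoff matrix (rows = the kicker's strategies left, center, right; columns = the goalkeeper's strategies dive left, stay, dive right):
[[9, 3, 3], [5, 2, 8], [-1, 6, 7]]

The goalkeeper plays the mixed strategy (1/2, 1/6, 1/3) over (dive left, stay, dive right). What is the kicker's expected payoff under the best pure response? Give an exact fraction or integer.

left: (9)·(1/2) + (3)·(1/6) + (3)·(1/3) = 6.
center: (5)·(1/2) + (2)·(1/6) + (8)·(1/3) = 11/2.
right: (-1)·(1/2) + (6)·(1/6) + (7)·(1/3) = 17/6.
The best pure response is left with expected payoff 6.

6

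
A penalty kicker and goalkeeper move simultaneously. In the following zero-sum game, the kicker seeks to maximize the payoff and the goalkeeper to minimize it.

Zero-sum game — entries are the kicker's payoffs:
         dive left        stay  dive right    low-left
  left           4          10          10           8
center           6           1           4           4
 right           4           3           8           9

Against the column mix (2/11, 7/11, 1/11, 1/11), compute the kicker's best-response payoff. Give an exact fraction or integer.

96/11

left: (4)·(2/11) + (10)·(7/11) + (10)·(1/11) + (8)·(1/11) = 96/11.
center: (6)·(2/11) + (1)·(7/11) + (4)·(1/11) + (4)·(1/11) = 27/11.
right: (4)·(2/11) + (3)·(7/11) + (8)·(1/11) + (9)·(1/11) = 46/11.
The best pure response is left with expected payoff 96/11.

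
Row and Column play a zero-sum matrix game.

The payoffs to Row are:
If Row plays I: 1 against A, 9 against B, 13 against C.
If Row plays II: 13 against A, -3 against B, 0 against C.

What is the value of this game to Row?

Column C is strictly dominated by B for Column (it gives Row more in every row).
The remaining 2×2 game on (I, II) × (A, B) has no saddle point. Let Row play I with probability p; indifference gives p + 13(1−p) = 9p − 3(1−p), so p = 2/3.
Similarly Column's optimal q on A is 1/2, and the value is 1·(1/2) + (9)·(1/2) = 5.

5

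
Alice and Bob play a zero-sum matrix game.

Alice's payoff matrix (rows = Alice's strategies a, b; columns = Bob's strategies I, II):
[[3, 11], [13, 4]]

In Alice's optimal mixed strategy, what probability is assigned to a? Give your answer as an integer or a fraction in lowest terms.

9/17

Row minima are 3 and 4, so Alice's maximin is 4; column maxima are 13 and 11, so Bob's minimax is 11. These differ, so the equilibrium is in mixed strategies.
Let Alice play a with probability p. Bob is indifferent when 3p + 13(1−p) = 11p + 4(1−p), giving p = 9/17.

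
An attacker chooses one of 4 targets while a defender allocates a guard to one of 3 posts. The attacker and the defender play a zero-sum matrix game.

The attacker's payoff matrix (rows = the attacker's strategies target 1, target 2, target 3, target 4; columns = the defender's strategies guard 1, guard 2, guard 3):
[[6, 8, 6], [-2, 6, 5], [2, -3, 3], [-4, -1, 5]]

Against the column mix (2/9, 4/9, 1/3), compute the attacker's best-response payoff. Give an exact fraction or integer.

62/9

target 1: (6)·(2/9) + (8)·(4/9) + (6)·(1/3) = 62/9.
target 2: (-2)·(2/9) + (6)·(4/9) + (5)·(1/3) = 35/9.
target 3: (2)·(2/9) + (-3)·(4/9) + (3)·(1/3) = 1/9.
target 4: (-4)·(2/9) + (-1)·(4/9) + (5)·(1/3) = 1/3.
The best pure response is target 1 with expected payoff 62/9.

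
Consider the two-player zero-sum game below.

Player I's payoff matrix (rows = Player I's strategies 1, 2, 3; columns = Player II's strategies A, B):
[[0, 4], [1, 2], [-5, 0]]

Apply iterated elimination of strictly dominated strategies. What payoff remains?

1

Column B is strictly dominated by A for Player II (0<4, 1<2, -5<0); eliminate B.
Row 1 is strictly dominated by row 2 (1>0); eliminate 1.
Row 3 is strictly dominated by row 2 (1>-5); eliminate 3.
Only (2, A) remains, with payoff 1.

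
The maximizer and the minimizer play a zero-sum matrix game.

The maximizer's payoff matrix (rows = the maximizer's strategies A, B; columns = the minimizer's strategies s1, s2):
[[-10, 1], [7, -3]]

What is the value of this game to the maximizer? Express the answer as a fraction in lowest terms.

-23/21

Row minima are -10 and -3, so the maximizer's maximin is -3; column maxima are 7 and 1, so the minimizer's minimax is 1. These differ, so the equilibrium is in mixed strategies.
Let the maximizer play A with probability p. The minimizer is indifferent when −10p + 7(1−p) = p − 3(1−p), giving p = 10/21.
Let the minimizer play s1 with probability q. The maximizer is indifferent when −10q + (1−q) = 7q − 3(1−q), giving q = 4/21.
The value is -10·(4/21) + (1)·(17/21) = -23/21.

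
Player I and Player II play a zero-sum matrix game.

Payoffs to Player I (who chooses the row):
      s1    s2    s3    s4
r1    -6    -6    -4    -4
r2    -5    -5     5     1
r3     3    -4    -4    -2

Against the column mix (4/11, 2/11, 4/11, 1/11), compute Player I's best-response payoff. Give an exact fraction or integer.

r1: (-6)·(4/11) + (-6)·(2/11) + (-4)·(4/11) + (-4)·(1/11) = -56/11.
r2: (-5)·(4/11) + (-5)·(2/11) + (5)·(4/11) + (1)·(1/11) = -9/11.
r3: (3)·(4/11) + (-4)·(2/11) + (-4)·(4/11) + (-2)·(1/11) = -14/11.
The best pure response is r2 with expected payoff -9/11.

-9/11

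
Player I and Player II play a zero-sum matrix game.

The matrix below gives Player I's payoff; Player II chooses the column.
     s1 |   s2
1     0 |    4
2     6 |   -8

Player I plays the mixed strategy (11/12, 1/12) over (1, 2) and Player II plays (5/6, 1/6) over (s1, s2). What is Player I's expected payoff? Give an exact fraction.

Against (5/6, 1/6), each row's expected payoff is 1: 2/3; 2: 11/3.
Taking the (11/12, 1/12)-weighted average: (11/12)·(2/3) + (1/12)·(11/3) = 11/12.

11/12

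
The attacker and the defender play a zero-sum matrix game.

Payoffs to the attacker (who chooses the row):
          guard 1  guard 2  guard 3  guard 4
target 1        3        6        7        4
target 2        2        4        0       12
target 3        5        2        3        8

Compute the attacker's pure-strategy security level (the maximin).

The worst-case payoff for each row is target 1: 3, target 2: 0, target 3: 2.
The best of these is 3.

3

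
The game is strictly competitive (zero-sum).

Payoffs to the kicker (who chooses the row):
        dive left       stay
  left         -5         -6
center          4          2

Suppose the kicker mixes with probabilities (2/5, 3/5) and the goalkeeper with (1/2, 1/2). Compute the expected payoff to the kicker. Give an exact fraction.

-2/5

Against (1/2, 1/2), each row's expected payoff is left: -11/2; center: 3.
Taking the (2/5, 3/5)-weighted average: (2/5)·(-11/2) + (3/5)·(3) = -2/5.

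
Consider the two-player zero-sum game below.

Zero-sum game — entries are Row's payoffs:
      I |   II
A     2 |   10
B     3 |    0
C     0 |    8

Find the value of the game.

Row C is strictly dominated by row A, so Row never plays it.
The remaining 2×2 game on (A, B) × (I, II) has no saddle point. Let Row play A with probability p; indifference gives 2p + 3(1−p) = 10p, so p = 3/11.
Similarly Column's optimal q on I is 10/11, and the value is 2·(10/11) + (10)·(1/11) = 30/11.

30/11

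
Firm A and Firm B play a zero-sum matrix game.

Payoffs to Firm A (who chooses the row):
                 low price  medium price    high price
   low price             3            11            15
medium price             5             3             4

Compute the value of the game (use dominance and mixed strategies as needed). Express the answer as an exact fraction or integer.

Column high price is strictly dominated by medium price for Firm B (it gives Firm A more in every row).
The remaining 2×2 game on (low price, medium price) × (low price, medium price) has no saddle point. Let Firm A play low price with probability p; indifference gives 3p + 5(1−p) = 11p + 3(1−p), so p = 1/5.
Similarly Firm B's optimal q on low price is 4/5, and the value is 3·(4/5) + (11)·(1/5) = 23/5.

23/5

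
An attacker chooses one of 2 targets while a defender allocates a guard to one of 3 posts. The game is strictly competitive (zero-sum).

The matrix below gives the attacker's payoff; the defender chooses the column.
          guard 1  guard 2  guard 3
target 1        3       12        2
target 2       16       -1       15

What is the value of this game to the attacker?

Column guard 1 is strictly dominated by guard 3 for the defender (it gives the attacker more in every row).
The remaining 2×2 game on (target 1, target 2) × (guard 2, guard 3) has no saddle point. Let the attacker play target 1 with probability p; indifference gives 12p − (1−p) = 2p + 15(1−p), so p = 8/13.
Similarly the defender's optimal q on guard 2 is 1/2, and the value is 12·(1/2) + (2)·(1/2) = 7.

7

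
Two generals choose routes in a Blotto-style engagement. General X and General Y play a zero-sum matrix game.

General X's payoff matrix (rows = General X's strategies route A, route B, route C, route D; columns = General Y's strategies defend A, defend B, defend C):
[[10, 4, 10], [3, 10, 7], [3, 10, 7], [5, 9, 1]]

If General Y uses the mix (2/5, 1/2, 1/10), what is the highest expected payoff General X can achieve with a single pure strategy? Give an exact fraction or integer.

route A: (10)·(2/5) + (4)·(1/2) + (10)·(1/10) = 7.
route B: (3)·(2/5) + (10)·(1/2) + (7)·(1/10) = 69/10.
route C: (3)·(2/5) + (10)·(1/2) + (7)·(1/10) = 69/10.
route D: (5)·(2/5) + (9)·(1/2) + (1)·(1/10) = 33/5.
The best pure response is route A with expected payoff 7.

7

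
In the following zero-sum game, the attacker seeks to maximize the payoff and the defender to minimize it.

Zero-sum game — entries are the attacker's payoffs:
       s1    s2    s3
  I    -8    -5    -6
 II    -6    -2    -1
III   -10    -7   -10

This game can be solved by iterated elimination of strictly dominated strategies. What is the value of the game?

-6

Column s2 is strictly dominated by s1 for the defender (-8<-5, -6<-2, -10<-7); eliminate s2.
Row III is strictly dominated by row I (-8>-10, -6>-10); eliminate III.
Row I is strictly dominated by row II (-6>-8, -1>-6); eliminate I.
Column s3 is strictly dominated by s1 for the defender (-6<-1); eliminate s3.
Only (II, s1) remains, with payoff -6.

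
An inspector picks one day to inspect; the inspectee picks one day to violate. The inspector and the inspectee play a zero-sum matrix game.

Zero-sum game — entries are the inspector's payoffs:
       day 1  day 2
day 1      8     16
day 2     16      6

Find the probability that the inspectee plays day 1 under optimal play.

Row minima are 8 and 6, so the inspector's maximin is 8; column maxima are 16 and 16, so the inspectee's minimax is 16. These differ, so the equilibrium is in mixed strategies.
Let the inspectee play day 1 with probability q. The inspector is indifferent when 8q + 16(1−q) = 16q + 6(1−q), giving q = 5/9.

5/9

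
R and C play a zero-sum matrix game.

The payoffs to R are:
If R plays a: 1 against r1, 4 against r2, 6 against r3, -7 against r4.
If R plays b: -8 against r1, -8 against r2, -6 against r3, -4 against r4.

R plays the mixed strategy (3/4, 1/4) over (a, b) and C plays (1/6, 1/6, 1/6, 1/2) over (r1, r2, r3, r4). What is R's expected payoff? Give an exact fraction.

Against (1/6, 1/6, 1/6, 1/2), each row's expected payoff is a: -5/3; b: -17/3.
Taking the (3/4, 1/4)-weighted average: (3/4)·(-5/3) + (1/4)·(-17/3) = -8/3.

-8/3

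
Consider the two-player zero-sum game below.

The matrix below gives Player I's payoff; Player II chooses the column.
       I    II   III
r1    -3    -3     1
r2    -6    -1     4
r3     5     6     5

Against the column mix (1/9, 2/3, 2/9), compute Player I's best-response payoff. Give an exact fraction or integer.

17/3

r1: (-3)·(1/9) + (-3)·(2/3) + (1)·(2/9) = -19/9.
r2: (-6)·(1/9) + (-1)·(2/3) + (4)·(2/9) = -4/9.
r3: (5)·(1/9) + (6)·(2/3) + (5)·(2/9) = 17/3.
The best pure response is r3 with expected payoff 17/3.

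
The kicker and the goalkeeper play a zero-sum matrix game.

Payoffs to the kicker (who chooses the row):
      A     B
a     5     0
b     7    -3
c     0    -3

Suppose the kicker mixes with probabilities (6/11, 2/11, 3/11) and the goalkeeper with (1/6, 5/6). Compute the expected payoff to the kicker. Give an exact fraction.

-31/66

Against (1/6, 5/6), each row's expected payoff is a: 5/6; b: -4/3; c: -5/2.
Taking the (6/11, 2/11, 3/11)-weighted average: (6/11)·(5/6) + (2/11)·(-4/3) + (3/11)·(-5/2) = -31/66.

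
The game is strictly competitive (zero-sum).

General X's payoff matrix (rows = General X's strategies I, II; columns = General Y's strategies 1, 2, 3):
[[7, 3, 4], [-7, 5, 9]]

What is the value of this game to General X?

Column 3 is strictly dominated by 2 for General Y (it gives General X more in every row).
The remaining 2×2 game on (I, II) × (1, 2) has no saddle point. Let General X play I with probability p; indifference gives 7p − 7(1−p) = 3p + 5(1−p), so p = 3/4.
Similarly General Y's optimal q on 1 is 1/8, and the value is 7·(1/8) + (3)·(7/8) = 7/2.

7/2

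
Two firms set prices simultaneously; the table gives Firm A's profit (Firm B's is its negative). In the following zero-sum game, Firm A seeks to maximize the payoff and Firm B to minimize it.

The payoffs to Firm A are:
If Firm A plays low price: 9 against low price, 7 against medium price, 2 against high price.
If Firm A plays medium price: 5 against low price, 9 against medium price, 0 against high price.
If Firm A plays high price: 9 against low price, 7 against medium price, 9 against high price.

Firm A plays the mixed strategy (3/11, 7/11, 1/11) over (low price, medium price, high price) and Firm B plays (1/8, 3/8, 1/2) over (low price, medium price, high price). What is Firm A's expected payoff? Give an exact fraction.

Against (1/8, 3/8, 1/2), each row's expected payoff is low price: 19/4; medium price: 4; high price: 33/4.
Taking the (3/11, 7/11, 1/11)-weighted average: (3/11)·(19/4) + (7/11)·(4) + (1/11)·(33/4) = 101/22.

101/22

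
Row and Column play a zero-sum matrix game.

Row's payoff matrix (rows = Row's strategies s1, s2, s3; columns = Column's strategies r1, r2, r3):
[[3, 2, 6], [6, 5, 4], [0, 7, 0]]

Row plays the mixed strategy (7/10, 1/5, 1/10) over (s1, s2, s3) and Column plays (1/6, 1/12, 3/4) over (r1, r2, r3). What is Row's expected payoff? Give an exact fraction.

547/120

Against (1/6, 1/12, 3/4), each row's expected payoff is s1: 31/6; s2: 53/12; s3: 7/12.
Taking the (7/10, 1/5, 1/10)-weighted average: (7/10)·(31/6) + (1/5)·(53/12) + (1/10)·(7/12) = 547/120.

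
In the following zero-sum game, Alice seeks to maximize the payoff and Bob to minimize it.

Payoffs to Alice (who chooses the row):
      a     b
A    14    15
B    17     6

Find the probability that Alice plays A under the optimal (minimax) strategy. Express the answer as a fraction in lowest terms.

11/12

Row minima are 14 and 6, so Alice's maximin is 14; column maxima are 17 and 15, so Bob's minimax is 15. These differ, so the equilibrium is in mixed strategies.
Let Alice play A with probability p. Bob is indifferent when 14p + 17(1−p) = 15p + 6(1−p), giving p = 11/12.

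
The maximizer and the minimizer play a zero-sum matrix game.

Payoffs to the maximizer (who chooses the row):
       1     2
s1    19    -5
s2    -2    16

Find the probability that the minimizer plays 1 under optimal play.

1/2

Row minima are -5 and -2, so the maximizer's maximin is -2; column maxima are 19 and 16, so the minimizer's minimax is 16. These differ, so the equilibrium is in mixed strategies.
Let the minimizer play 1 with probability q. The maximizer is indifferent when 19q − 5(1−q) = −2q + 16(1−q), giving q = 1/2.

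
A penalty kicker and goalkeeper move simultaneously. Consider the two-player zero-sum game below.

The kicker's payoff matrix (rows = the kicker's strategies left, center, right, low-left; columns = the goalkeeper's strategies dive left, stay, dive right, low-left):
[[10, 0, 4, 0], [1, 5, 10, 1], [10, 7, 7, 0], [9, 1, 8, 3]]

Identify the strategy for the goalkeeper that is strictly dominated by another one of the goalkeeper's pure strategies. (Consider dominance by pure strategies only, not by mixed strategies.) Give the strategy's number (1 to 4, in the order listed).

3

The goalkeeper prefers columns that give the kicker less. Compare dive right with low-left: 0 < 4, 1 < 10, 0 < 7, 3 < 8.
So low-left strictly dominates dive right for the goalkeeper; dive right is strictly dominated.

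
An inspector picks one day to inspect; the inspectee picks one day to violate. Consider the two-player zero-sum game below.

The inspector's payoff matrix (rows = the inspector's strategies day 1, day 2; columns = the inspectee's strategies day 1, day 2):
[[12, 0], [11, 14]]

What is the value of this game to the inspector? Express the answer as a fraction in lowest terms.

Row minima are 0 and 11, so the inspector's maximin is 11; column maxima are 12 and 14, so the inspectee's minimax is 12. These differ, so the equilibrium is in mixed strategies.
Let the inspector play day 1 with probability p. The inspectee is indifferent when 12p + 11(1−p) = 14(1−p), giving p = 1/5.
Let the inspectee play day 1 with probability q. The inspector is indifferent when 12q = 11q + 14(1−q), giving q = 14/15.
The value is 12·(14/15) + (0)·(1/15) = 56/5.

56/5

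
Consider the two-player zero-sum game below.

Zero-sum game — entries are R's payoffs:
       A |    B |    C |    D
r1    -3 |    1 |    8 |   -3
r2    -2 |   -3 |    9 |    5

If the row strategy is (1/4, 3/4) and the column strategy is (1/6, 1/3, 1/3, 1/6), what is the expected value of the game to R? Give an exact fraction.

Against (1/6, 1/3, 1/3, 1/6), each row's expected payoff is r1: 2; r2: 5/2.
Taking the (1/4, 3/4)-weighted average: (1/4)·(2) + (3/4)·(5/2) = 19/8.

19/8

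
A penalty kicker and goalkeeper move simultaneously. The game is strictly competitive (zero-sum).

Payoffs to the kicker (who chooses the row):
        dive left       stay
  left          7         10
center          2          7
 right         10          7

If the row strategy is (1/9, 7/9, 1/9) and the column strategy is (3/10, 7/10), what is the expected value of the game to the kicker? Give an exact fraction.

Against (3/10, 7/10), each row's expected payoff is left: 91/10; center: 11/2; right: 79/10.
Taking the (1/9, 7/9, 1/9)-weighted average: (1/9)·(91/10) + (7/9)·(11/2) + (1/9)·(79/10) = 37/6.

37/6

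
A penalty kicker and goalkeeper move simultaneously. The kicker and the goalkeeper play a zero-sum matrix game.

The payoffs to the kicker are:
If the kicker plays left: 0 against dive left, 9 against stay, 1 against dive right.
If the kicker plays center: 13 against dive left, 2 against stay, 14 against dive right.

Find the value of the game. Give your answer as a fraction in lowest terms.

117/20

Column dive right is strictly dominated by dive left for the goalkeeper (it gives the kicker more in every row).
The remaining 2×2 game on (left, center) × (dive left, stay) has no saddle point. Let the kicker play left with probability p; indifference gives 13(1−p) = 9p + 2(1−p), so p = 11/20.
Similarly the goalkeeper's optimal q on dive left is 7/20, and the value is 0·(7/20) + (9)·(13/20) = 117/20.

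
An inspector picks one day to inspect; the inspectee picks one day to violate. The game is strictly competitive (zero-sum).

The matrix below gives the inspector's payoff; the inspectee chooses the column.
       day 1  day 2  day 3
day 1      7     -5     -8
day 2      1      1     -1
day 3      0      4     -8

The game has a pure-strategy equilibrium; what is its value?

-1

Row minima: -8, -1, -8 → the inspector's maximin is -1.
Column maxima: 7, 4, -1 → the inspectee's minimax is -1.
They coincide at (day 2, day 3), so the value is -1.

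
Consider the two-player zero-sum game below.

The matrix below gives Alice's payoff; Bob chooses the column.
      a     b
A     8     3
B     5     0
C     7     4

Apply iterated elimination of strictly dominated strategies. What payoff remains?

Row B is strictly dominated by row A (8>5, 3>0); eliminate B.
Column a is strictly dominated by b for Bob (3<8, 4<7); eliminate a.
Row A is strictly dominated by row C (4>3); eliminate A.
Only (C, b) remains, with payoff 4.

4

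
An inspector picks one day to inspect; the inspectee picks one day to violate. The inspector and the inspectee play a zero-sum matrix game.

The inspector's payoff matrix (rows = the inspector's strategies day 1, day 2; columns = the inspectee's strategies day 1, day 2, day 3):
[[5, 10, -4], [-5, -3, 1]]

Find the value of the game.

-1

Column day 2 is strictly dominated by day 1 for the inspectee (it gives the inspector more in every row).
The remaining 2×2 game on (day 1, day 2) × (day 1, day 3) has no saddle point. Let the inspector play day 1 with probability p; indifference gives 5p − 5(1−p) = −4p + (1−p), so p = 2/5.
Similarly the inspectee's optimal q on day 1 is 1/3, and the value is 5·(1/3) + (-4)·(2/3) = -1.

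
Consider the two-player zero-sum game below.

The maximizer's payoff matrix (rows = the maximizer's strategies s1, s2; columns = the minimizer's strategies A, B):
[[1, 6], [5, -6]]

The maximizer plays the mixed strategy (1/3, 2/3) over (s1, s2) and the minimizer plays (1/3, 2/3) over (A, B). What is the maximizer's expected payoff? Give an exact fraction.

Against (1/3, 2/3), each row's expected payoff is s1: 13/3; s2: -7/3.
Taking the (1/3, 2/3)-weighted average: (1/3)·(13/3) + (2/3)·(-7/3) = -1/9.

-1/9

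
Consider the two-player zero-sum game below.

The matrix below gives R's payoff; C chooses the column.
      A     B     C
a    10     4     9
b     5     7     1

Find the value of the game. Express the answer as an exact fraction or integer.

59/11

Column A is strictly dominated by C for C (it gives R more in every row).
The remaining 2×2 game on (a, b) × (B, C) has no saddle point. Let R play a with probability p; indifference gives 4p + 7(1−p) = 9p + (1−p), so p = 6/11.
Similarly C's optimal q on B is 8/11, and the value is 4·(8/11) + (9)·(3/11) = 59/11.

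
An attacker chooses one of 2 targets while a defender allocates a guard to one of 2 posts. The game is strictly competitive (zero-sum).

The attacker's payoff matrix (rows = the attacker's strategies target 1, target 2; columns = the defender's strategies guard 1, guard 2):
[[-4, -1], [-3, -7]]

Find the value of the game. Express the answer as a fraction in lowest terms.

Row minima are -4 and -7, so the attacker's maximin is -4; column maxima are -3 and -1, so the defender's minimax is -3. These differ, so the equilibrium is in mixed strategies.
Let the attacker play target 1 with probability p. The defender is indifferent when −4p − 3(1−p) = −p − 7(1−p), giving p = 4/7.
Let the defender play guard 1 with probability q. The attacker is indifferent when −4q − (1−q) = −3q − 7(1−q), giving q = 6/7.
The value is -4·(6/7) + (-1)·(1/7) = -25/7.

-25/7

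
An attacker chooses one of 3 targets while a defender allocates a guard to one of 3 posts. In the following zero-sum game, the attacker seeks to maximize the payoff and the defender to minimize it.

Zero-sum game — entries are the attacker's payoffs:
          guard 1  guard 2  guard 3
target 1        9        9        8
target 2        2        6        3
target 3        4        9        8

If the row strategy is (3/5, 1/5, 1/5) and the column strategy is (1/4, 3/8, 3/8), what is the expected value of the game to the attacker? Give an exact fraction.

297/40

Against (1/4, 3/8, 3/8), each row's expected payoff is target 1: 69/8; target 2: 31/8; target 3: 59/8.
Taking the (3/5, 1/5, 1/5)-weighted average: (3/5)·(69/8) + (1/5)·(31/8) + (1/5)·(59/8) = 297/40.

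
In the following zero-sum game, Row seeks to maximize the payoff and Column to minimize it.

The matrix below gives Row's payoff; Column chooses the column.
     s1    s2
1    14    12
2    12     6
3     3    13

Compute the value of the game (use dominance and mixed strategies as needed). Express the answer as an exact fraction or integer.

Row 2 is strictly dominated by row 1, so Row never plays it.
The remaining 2×2 game on (1, 3) × (s1, s2) has no saddle point. Let Row play 1 with probability p; indifference gives 14p + 3(1−p) = 12p + 13(1−p), so p = 5/6.
Similarly Column's optimal q on s1 is 1/12, and the value is 14·(1/12) + (12)·(11/12) = 73/6.

73/6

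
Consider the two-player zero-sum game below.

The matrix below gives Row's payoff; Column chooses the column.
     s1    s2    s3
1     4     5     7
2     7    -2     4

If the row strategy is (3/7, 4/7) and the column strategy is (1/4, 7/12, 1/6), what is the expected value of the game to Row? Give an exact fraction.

81/28

Against (1/4, 7/12, 1/6), each row's expected payoff is 1: 61/12; 2: 5/4.
Taking the (3/7, 4/7)-weighted average: (3/7)·(61/12) + (4/7)·(5/4) = 81/28.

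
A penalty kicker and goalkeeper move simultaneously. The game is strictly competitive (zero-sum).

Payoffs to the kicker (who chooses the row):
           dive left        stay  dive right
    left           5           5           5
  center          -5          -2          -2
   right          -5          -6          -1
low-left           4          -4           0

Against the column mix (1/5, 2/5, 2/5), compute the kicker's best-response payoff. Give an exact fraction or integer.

left: (5)·(1/5) + (5)·(2/5) + (5)·(2/5) = 5.
center: (-5)·(1/5) + (-2)·(2/5) + (-2)·(2/5) = -13/5.
right: (-5)·(1/5) + (-6)·(2/5) + (-1)·(2/5) = -19/5.
low-left: (4)·(1/5) + (-4)·(2/5) + (0)·(2/5) = -4/5.
The best pure response is left with expected payoff 5.

5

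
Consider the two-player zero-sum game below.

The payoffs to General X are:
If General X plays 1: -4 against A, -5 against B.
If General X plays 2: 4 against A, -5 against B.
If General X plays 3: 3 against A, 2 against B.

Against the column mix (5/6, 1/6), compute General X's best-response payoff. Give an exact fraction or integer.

1: (-4)·(5/6) + (-5)·(1/6) = -25/6.
2: (4)·(5/6) + (-5)·(1/6) = 5/2.
3: (3)·(5/6) + (2)·(1/6) = 17/6.
The best pure response is 3 with expected payoff 17/6.

17/6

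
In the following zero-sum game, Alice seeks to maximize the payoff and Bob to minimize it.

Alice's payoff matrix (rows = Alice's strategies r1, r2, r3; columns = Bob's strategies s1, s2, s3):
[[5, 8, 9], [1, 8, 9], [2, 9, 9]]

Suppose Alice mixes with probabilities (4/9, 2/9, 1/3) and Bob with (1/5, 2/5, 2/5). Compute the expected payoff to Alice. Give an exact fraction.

68/9

Against (1/5, 2/5, 2/5), each row's expected payoff is r1: 39/5; r2: 7; r3: 38/5.
Taking the (4/9, 2/9, 1/3)-weighted average: (4/9)·(39/5) + (2/9)·(7) + (1/3)·(38/5) = 68/9.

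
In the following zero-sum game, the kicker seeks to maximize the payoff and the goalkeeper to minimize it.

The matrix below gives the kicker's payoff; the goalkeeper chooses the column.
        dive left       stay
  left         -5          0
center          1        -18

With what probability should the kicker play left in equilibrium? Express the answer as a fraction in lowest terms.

Row minima are -5 and -18, so the kicker's maximin is -5; column maxima are 1 and 0, so the goalkeeper's minimax is 0. These differ, so the equilibrium is in mixed strategies.
Let the kicker play left with probability p. The goalkeeper is indifferent when −5p + (1−p) = −18(1−p), giving p = 19/24.

19/24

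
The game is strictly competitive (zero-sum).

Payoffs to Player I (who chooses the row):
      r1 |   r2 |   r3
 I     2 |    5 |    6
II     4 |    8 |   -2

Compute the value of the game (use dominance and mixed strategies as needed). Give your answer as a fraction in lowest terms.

Column r2 is strictly dominated by r1 for Player II (it gives Player I more in every row).
The remaining 2×2 game on (I, II) × (r1, r3) has no saddle point. Let Player I play I with probability p; indifference gives 2p + 4(1−p) = 6p − 2(1−p), so p = 3/5.
Similarly Player II's optimal q on r1 is 4/5, and the value is 2·(4/5) + (6)·(1/5) = 14/5.

14/5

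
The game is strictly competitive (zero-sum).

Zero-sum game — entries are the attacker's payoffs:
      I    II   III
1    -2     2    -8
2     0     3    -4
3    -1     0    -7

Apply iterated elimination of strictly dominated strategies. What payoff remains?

Column II is strictly dominated by I for the defender (-2<2, 0<3, -1<0); eliminate II.
Column I is strictly dominated by III for the defender (-8<-2, -4<0, -7<-1); eliminate I.
Row 3 is strictly dominated by row 2 (-4>-7); eliminate 3.
Row 1 is strictly dominated by row 2 (-4>-8); eliminate 1.
Only (2, III) remains, with payoff -4.

-4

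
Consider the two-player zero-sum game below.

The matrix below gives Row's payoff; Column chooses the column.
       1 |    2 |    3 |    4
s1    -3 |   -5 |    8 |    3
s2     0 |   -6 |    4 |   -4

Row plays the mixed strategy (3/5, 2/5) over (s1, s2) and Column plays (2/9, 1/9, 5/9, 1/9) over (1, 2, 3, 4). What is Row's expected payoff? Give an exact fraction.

116/45

Against (2/9, 1/9, 5/9, 1/9), each row's expected payoff is s1: 32/9; s2: 10/9.
Taking the (3/5, 2/5)-weighted average: (3/5)·(32/9) + (2/5)·(10/9) = 116/45.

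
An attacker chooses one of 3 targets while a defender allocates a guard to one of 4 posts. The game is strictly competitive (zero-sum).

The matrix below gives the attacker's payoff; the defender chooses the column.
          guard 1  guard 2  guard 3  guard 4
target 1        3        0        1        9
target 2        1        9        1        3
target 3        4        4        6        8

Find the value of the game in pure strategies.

Row minima: 0, 1, 4 → the attacker's maximin is 4.
Column maxima: 4, 9, 6, 9 → the defender's minimax is 4.
They coincide at (target 3, guard 1), so the value is 4.

4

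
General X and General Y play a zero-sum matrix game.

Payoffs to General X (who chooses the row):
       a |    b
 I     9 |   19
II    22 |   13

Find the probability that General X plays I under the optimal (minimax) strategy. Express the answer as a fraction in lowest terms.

9/19

Row minima are 9 and 13, so General X's maximin is 13; column maxima are 22 and 19, so General Y's minimax is 19. These differ, so the equilibrium is in mixed strategies.
Let General X play I with probability p. General Y is indifferent when 9p + 22(1−p) = 19p + 13(1−p), giving p = 9/19.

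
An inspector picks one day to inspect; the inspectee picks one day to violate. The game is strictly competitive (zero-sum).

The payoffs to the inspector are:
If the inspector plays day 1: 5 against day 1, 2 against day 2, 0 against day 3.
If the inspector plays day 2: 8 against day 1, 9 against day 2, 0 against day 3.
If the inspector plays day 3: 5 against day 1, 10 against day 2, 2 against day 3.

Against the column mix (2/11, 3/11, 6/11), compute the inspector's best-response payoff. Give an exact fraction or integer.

52/11

day 1: (5)·(2/11) + (2)·(3/11) + (0)·(6/11) = 16/11.
day 2: (8)·(2/11) + (9)·(3/11) + (0)·(6/11) = 43/11.
day 3: (5)·(2/11) + (10)·(3/11) + (2)·(6/11) = 52/11.
The best pure response is day 3 with expected payoff 52/11.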